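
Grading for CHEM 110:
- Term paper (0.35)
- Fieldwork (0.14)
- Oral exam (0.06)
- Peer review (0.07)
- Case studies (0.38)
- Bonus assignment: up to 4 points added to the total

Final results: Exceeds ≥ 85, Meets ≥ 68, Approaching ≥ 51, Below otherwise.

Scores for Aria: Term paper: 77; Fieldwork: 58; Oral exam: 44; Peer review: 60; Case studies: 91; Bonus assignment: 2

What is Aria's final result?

Weighted total:
  Term paper 77 × 0.35 = 26.95
  Fieldwork 58 × 0.14 = 8.12
  Oral exam 44 × 0.06 = 2.64
  Peer review 60 × 0.07 = 4.2
  Case studies 91 × 0.38 = 34.58
Sum = 76.49
Bonus assignment: 76.49 + 2 = 78.49
78.49 is ≥ 68 and < 85 → Meets

Meets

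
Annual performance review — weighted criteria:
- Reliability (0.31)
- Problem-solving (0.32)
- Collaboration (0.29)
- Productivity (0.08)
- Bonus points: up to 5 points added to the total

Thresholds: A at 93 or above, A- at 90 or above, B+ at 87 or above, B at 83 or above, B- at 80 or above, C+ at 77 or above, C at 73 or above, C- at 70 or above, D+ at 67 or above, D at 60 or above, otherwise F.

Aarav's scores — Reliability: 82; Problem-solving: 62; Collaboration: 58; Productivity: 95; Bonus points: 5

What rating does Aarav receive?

Weighted total:
  Reliability 82 × 0.31 = 25.42
  Problem-solving 62 × 0.32 = 19.84
  Collaboration 58 × 0.29 = 16.82
  Productivity 95 × 0.08 = 7.6
Sum = 69.68
Bonus points: 69.68 + 5 = 74.68
74.68 is ≥ 73 and < 77 → C

C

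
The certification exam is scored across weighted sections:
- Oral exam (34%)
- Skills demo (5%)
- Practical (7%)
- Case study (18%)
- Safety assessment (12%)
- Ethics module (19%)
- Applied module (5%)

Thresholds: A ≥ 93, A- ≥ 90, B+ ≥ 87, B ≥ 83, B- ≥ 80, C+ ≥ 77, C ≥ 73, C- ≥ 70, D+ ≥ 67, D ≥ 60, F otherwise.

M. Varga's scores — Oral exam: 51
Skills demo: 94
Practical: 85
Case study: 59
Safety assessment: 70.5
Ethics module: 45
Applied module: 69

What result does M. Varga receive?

Weighted total:
  Oral exam 51 × 0.34 = 17.34
  Skills demo 94 × 0.05 = 4.7
  Practical 85 × 0.07 = 5.95
  Case study 59 × 0.18 = 10.62
  Safety assessment 70.5 × 0.12 = 8.46
  Ethics module 45 × 0.19 = 8.55
  Applied module 69 × 0.05 = 3.45
Sum = 59.07
59.07 < 60 → F

F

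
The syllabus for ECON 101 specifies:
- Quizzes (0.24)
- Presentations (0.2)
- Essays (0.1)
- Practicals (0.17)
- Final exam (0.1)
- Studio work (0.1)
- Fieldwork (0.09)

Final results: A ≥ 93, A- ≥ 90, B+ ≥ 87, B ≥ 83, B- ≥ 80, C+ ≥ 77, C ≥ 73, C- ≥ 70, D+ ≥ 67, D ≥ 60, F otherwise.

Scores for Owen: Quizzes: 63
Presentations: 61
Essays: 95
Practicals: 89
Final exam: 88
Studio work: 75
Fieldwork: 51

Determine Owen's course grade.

Weighted total:
  Quizzes 63 × 0.24 = 15.12
  Presentations 61 × 0.2 = 12.2
  Essays 95 × 0.1 = 9.5
  Practicals 89 × 0.17 = 15.13
  Final exam 88 × 0.1 = 8.8
  Studio work 75 × 0.1 = 7.5
  Fieldwork 51 × 0.09 = 4.59
Sum = 72.84
72.84 is ≥ 70 and < 73 → C-

C-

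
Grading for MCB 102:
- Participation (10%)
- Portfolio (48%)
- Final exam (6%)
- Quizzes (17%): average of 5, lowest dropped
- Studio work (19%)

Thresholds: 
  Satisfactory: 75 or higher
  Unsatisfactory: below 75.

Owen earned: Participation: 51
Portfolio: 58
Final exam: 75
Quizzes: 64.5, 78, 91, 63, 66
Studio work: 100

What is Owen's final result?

Quizzes: drop 63 → average of remaining 4 = 299.5/4 = 74.875
Weighted total:
  Participation 51 × 0.1 = 5.1
  Portfolio 58 × 0.48 = 27.84
  Final exam 75 × 0.06 = 4.5
  Quizzes 74.875 × 0.17 = 12.72875
  Studio work 100 × 0.19 = 19
Sum = 69.16875
69.16875 < 75 → Unsatisfactory

Unsatisfactory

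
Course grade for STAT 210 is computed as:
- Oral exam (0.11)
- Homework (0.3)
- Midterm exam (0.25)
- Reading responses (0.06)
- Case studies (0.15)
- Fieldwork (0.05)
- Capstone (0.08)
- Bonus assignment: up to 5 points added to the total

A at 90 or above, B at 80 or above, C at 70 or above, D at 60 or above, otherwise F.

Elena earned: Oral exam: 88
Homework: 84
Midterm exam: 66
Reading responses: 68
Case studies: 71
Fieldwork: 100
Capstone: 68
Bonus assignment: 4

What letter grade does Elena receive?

B

Weighted total:
  Oral exam 88 × 0.11 = 9.68
  Homework 84 × 0.3 = 25.2
  Midterm exam 66 × 0.25 = 16.5
  Reading responses 68 × 0.06 = 4.08
  Case studies 71 × 0.15 = 10.65
  Fieldwork 100 × 0.05 = 5
  Capstone 68 × 0.08 = 5.44
Sum = 76.55
Bonus assignment: 76.55 + 4 = 80.55
80.55 is ≥ 80 and < 90 → B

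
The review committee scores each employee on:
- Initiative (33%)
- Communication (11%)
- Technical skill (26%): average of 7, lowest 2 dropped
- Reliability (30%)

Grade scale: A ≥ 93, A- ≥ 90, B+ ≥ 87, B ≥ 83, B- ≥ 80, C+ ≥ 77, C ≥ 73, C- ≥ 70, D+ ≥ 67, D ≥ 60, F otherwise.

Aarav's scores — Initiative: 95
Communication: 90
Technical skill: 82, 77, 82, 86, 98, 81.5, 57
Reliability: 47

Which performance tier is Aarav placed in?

Technical skill: drop 57, 77 → average of remaining 5 = 429.5/5 = 85.9
Weighted total:
  Initiative 95 × 0.33 = 31.35
  Communication 90 × 0.11 = 9.9
  Technical skill 85.9 × 0.26 = 22.334
  Reliability 47 × 0.3 = 14.1
Sum = 77.684
77.684 is ≥ 77 and < 80 → C+

C+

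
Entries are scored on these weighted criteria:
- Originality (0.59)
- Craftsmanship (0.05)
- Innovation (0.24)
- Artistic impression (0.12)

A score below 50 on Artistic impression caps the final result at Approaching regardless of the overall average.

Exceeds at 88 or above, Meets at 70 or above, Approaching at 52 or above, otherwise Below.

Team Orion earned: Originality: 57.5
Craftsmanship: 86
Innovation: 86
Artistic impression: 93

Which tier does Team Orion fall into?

Artistic impression score 93 ≥ 50: minimum met.
Weighted total:
  Originality 57.5 × 0.59 = 33.925
  Craftsmanship 86 × 0.05 = 4.3
  Innovation 86 × 0.24 = 20.64
  Artistic impression 93 × 0.12 = 11.16
Sum = 70.025
70.025 is ≥ 70 and < 88 → Meets

Meets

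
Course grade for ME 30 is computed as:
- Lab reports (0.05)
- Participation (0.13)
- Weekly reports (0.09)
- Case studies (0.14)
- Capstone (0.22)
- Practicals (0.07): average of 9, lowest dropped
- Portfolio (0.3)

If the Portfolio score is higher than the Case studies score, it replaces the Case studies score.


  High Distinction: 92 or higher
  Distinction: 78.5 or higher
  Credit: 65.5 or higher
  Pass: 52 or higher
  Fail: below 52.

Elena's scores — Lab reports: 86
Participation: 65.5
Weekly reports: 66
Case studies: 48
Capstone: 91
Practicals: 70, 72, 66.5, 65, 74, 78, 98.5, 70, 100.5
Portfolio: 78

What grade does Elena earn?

Practicals: drop 65 → average of remaining 8 = 629.5/8 = 78.6875
Portfolio (78) > Case studies (48), so Case studies counts as 78.
Weighted total:
  Lab reports 86 × 0.05 = 4.3
  Participation 65.5 × 0.13 = 8.515
  Weekly reports 66 × 0.09 = 5.94
  Case studies 78 × 0.14 = 10.92
  Capstone 91 × 0.22 = 20.02
  Practicals 78.6875 × 0.07 = 5.508125
  Portfolio 78 × 0.3 = 23.4
Sum = 78.603125
78.603125 is ≥ 78.5 and < 92 → Distinction

Distinction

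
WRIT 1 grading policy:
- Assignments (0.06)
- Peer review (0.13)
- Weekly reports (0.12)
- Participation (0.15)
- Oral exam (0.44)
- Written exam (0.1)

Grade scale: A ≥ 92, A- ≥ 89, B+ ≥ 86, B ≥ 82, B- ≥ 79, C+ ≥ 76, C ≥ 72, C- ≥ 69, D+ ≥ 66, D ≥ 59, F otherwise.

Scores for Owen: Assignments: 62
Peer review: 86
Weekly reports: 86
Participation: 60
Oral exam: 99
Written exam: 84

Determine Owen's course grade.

B+

Weighted total:
  Assignments 62 × 0.06 = 3.72
  Peer review 86 × 0.13 = 11.18
  Weekly reports 86 × 0.12 = 10.32
  Participation 60 × 0.15 = 9
  Oral exam 99 × 0.44 = 43.56
  Written exam 84 × 0.1 = 8.4
Sum = 86.18
86.18 is ≥ 86 and < 89 → B+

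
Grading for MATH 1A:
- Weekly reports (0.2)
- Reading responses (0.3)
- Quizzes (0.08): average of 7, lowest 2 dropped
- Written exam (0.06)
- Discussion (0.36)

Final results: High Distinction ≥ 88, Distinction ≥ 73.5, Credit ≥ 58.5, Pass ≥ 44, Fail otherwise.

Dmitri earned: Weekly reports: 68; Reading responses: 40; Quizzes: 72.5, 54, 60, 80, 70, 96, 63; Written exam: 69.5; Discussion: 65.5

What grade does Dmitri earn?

Quizzes: drop 54, 60 → average of remaining 5 = 381.5/5 = 76.3
Weighted total:
  Weekly reports 68 × 0.2 = 13.6
  Reading responses 40 × 0.3 = 12
  Quizzes 76.3 × 0.08 = 6.104
  Written exam 69.5 × 0.06 = 4.17
  Discussion 65.5 × 0.36 = 23.58
Sum = 59.454
59.454 is ≥ 58.5 and < 73.5 → Credit

Credit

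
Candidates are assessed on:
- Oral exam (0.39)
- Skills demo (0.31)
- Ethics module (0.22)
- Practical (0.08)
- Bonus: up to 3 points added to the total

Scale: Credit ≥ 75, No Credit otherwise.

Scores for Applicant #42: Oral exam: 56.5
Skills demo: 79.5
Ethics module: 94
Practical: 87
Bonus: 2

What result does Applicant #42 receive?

Credit

Weighted total:
  Oral exam 56.5 × 0.39 = 22.035
  Skills demo 79.5 × 0.31 = 24.645
  Ethics module 94 × 0.22 = 20.68
  Practical 87 × 0.08 = 6.96
Sum = 74.32
Bonus: 74.32 + 2 = 76.32
76.32 ≥ 75 → Credit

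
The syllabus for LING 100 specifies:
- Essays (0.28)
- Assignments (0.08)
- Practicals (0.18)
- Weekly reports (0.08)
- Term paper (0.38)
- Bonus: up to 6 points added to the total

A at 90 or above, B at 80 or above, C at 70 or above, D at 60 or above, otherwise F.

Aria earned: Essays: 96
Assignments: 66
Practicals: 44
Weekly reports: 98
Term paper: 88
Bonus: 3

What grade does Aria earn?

B

Weighted total:
  Essays 96 × 0.28 = 26.88
  Assignments 66 × 0.08 = 5.28
  Practicals 44 × 0.18 = 7.92
  Weekly reports 98 × 0.08 = 7.84
  Term paper 88 × 0.38 = 33.44
Sum = 81.36
Bonus: 81.36 + 3 = 84.36
84.36 is ≥ 80 and < 90 → B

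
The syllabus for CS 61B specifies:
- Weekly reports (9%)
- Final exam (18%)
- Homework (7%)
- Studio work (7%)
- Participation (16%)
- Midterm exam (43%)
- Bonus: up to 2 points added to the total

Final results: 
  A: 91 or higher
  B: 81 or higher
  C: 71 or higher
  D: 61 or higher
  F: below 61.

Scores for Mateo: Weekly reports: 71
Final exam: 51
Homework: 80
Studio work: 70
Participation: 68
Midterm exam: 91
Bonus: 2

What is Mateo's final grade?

C

Weighted total:
  Weekly reports 71 × 0.09 = 6.39
  Final exam 51 × 0.18 = 9.18
  Homework 80 × 0.07 = 5.6
  Studio work 70 × 0.07 = 4.9
  Participation 68 × 0.16 = 10.88
  Midterm exam 91 × 0.43 = 39.13
Sum = 76.08
Bonus: 76.08 + 2 = 78.08
78.08 is ≥ 71 and < 81 → C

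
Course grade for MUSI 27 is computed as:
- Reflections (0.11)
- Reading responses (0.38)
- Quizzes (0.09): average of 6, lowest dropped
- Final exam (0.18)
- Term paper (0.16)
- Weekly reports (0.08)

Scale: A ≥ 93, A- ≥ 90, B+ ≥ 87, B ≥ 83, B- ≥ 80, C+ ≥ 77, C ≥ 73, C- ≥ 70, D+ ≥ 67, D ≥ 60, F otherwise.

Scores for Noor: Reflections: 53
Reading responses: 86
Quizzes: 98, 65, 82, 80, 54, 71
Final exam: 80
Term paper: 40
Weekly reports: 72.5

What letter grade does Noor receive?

C-

Quizzes: drop 54 → average of remaining 5 = 396/5 = 79.2
Weighted total:
  Reflections 53 × 0.11 = 5.83
  Reading responses 86 × 0.38 = 32.68
  Quizzes 79.2 × 0.09 = 7.128
  Final exam 80 × 0.18 = 14.4
  Term paper 40 × 0.16 = 6.4
  Weekly reports 72.5 × 0.08 = 5.8
Sum = 72.238
72.238 is ≥ 70 and < 73 → C-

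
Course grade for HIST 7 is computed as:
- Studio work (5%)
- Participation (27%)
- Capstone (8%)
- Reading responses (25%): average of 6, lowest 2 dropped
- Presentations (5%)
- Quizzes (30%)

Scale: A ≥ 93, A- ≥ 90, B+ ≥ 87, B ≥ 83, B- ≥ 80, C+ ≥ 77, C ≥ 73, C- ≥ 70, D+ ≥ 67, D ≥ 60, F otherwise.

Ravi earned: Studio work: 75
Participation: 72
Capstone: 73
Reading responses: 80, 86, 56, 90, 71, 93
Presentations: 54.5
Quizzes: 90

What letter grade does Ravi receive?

B-

Reading responses: drop 56, 71 → average of remaining 4 = 349/4 = 87.25
Weighted total:
  Studio work 75 × 0.05 = 3.75
  Participation 72 × 0.27 = 19.44
  Capstone 73 × 0.08 = 5.84
  Reading responses 87.25 × 0.25 = 21.8125
  Presentations 54.5 × 0.05 = 2.725
  Quizzes 90 × 0.3 = 27
Sum = 80.5675
80.5675 is ≥ 80 and < 83 → B-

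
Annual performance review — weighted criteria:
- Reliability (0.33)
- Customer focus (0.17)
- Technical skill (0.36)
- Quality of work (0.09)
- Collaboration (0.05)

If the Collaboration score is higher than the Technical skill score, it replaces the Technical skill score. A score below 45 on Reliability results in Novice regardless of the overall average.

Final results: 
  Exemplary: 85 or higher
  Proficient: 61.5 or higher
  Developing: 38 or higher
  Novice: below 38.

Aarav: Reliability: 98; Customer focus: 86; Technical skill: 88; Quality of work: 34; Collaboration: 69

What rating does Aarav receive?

Exemplary

Collaboration (69) ≤ Technical skill (88), so Technical skill stays at 88.
Reliability score 98 ≥ 45: minimum met.
Weighted total:
  Reliability 98 × 0.33 = 32.34
  Customer focus 86 × 0.17 = 14.62
  Technical skill 88 × 0.36 = 31.68
  Quality of work 34 × 0.09 = 3.06
  Collaboration 69 × 0.05 = 3.45
Sum = 85.15
85.15 ≥ 85 → Exemplary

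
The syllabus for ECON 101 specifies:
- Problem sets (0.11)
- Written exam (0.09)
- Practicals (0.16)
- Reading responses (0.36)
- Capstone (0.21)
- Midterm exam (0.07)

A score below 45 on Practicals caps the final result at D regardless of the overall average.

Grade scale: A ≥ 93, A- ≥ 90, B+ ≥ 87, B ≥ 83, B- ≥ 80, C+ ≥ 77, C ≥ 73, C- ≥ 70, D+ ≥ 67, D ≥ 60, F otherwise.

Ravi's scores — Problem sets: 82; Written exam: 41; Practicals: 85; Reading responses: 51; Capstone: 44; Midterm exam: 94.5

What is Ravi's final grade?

Practicals score 85 ≥ 45: minimum met.
Weighted total:
  Problem sets 82 × 0.11 = 9.02
  Written exam 41 × 0.09 = 3.69
  Practicals 85 × 0.16 = 13.6
  Reading responses 51 × 0.36 = 18.36
  Capstone 44 × 0.21 = 9.24
  Midterm exam 94.5 × 0.07 = 6.615
Sum = 60.525
60.525 is ≥ 60 and < 67 → D

D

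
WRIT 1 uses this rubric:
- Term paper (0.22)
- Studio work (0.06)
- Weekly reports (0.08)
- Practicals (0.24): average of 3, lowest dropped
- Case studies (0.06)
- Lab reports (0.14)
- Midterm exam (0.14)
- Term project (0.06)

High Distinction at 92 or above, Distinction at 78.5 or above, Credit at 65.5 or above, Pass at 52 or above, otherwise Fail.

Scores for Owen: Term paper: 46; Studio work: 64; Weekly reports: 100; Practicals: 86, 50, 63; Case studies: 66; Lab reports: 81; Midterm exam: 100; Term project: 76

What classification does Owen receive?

Credit

Practicals: drop 50 → average of remaining 2 = 149/2 = 74.5
Weighted total:
  Term paper 46 × 0.22 = 10.12
  Studio work 64 × 0.06 = 3.84
  Weekly reports 100 × 0.08 = 8
  Practicals 74.5 × 0.24 = 17.88
  Case studies 66 × 0.06 = 3.96
  Lab reports 81 × 0.14 = 11.34
  Midterm exam 100 × 0.14 = 14
  Term project 76 × 0.06 = 4.56
Sum = 73.7
73.7 is ≥ 65.5 and < 78.5 → Credit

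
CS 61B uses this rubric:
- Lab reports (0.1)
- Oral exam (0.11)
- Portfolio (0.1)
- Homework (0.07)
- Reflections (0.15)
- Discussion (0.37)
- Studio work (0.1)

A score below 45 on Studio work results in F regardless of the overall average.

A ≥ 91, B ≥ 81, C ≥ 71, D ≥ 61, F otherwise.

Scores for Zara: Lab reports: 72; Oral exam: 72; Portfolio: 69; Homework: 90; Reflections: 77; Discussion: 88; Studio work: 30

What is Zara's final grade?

Studio work score 30 < 45: minimum not met.
Weighted total:
  Lab reports 72 × 0.1 = 7.2
  Oral exam 72 × 0.11 = 7.92
  Portfolio 69 × 0.1 = 6.9
  Homework 90 × 0.07 = 6.3
  Reflections 77 × 0.15 = 11.55
  Discussion 88 × 0.37 = 32.56
  Studio work 30 × 0.1 = 3
Sum = 75.43
Because the Studio work minimum was not met, the result is F.

F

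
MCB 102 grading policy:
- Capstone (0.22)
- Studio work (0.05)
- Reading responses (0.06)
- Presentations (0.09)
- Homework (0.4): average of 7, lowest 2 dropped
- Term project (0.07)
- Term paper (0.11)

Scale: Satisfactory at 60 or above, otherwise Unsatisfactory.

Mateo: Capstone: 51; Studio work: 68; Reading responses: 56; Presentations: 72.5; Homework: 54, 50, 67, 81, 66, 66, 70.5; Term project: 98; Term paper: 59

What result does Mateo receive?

Homework: drop 50, 54 → average of remaining 5 = 350.5/5 = 70.1
Weighted total:
  Capstone 51 × 0.22 = 11.22
  Studio work 68 × 0.05 = 3.4
  Reading responses 56 × 0.06 = 3.36
  Presentations 72.5 × 0.09 = 6.525
  Homework 70.1 × 0.4 = 28.04
  Term project 98 × 0.07 = 6.86
  Term paper 59 × 0.11 = 6.49
Sum = 65.895
65.895 ≥ 60 → Satisfactory

Satisfactory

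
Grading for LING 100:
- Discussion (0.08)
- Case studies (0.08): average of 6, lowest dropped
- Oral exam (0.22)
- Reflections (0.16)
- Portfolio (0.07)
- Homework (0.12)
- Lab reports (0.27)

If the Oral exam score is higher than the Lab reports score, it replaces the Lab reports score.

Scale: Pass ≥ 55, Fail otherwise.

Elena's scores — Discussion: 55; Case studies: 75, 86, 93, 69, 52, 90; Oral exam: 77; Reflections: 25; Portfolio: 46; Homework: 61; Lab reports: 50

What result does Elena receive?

Case studies: drop 52 → average of remaining 5 = 413/5 = 82.6
Oral exam (77) > Lab reports (50), so Lab reports counts as 77.
Weighted total:
  Discussion 55 × 0.08 = 4.4
  Case studies 82.6 × 0.08 = 6.608
  Oral exam 77 × 0.22 = 16.94
  Reflections 25 × 0.16 = 4
  Portfolio 46 × 0.07 = 3.22
  Homework 61 × 0.12 = 7.32
  Lab reports 77 × 0.27 = 20.79
Sum = 63.278
63.278 ≥ 55 → Pass

Pass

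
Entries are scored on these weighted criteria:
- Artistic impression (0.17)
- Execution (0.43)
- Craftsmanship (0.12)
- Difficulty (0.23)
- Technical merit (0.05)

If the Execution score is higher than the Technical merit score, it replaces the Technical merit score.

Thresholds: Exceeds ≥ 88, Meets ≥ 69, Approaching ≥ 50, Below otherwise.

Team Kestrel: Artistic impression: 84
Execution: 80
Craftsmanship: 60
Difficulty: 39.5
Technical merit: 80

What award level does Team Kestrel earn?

Execution (80) ≤ Technical merit (80), so Technical merit stays at 80.
Weighted total:
  Artistic impression 84 × 0.17 = 14.28
  Execution 80 × 0.43 = 34.4
  Craftsmanship 60 × 0.12 = 7.2
  Difficulty 39.5 × 0.23 = 9.085
  Technical merit 80 × 0.05 = 4
Sum = 68.965
68.965 is ≥ 50 and < 69 → Approaching

Approaching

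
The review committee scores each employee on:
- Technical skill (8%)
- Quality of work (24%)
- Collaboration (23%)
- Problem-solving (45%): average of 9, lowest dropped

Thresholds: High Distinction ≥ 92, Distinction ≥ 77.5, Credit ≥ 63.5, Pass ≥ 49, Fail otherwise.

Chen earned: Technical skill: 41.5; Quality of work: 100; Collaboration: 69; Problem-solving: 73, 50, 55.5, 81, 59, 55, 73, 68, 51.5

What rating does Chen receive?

Problem-solving: drop 50 → average of remaining 8 = 516/8 = 64.5
Weighted total:
  Technical skill 41.5 × 0.08 = 3.32
  Quality of work 100 × 0.24 = 24
  Collaboration 69 × 0.23 = 15.87
  Problem-solving 64.5 × 0.45 = 29.025
Sum = 72.215
72.215 is ≥ 63.5 and < 77.5 → Credit

Credit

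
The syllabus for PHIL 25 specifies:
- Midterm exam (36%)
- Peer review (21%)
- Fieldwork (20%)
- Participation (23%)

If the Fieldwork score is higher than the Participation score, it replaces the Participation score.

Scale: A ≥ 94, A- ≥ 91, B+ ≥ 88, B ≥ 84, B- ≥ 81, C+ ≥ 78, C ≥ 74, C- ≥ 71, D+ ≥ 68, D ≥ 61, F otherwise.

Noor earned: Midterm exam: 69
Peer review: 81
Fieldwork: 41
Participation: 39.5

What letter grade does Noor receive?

F

Fieldwork (41) > Participation (39.5), so Participation counts as 41.
Weighted total:
  Midterm exam 69 × 0.36 = 24.84
  Peer review 81 × 0.21 = 17.01
  Fieldwork 41 × 0.2 = 8.2
  Participation 41 × 0.23 = 9.43
Sum = 59.48
59.48 < 61 → F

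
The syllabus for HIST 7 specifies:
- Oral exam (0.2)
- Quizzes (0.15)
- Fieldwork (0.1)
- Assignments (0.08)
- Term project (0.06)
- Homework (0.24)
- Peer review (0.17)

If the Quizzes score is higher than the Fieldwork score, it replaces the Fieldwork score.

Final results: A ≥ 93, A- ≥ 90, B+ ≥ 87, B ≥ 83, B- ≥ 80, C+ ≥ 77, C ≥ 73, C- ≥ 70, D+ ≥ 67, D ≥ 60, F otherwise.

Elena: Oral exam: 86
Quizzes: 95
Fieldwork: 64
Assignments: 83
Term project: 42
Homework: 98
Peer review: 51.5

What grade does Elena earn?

B-

Quizzes (95) > Fieldwork (64), so Fieldwork counts as 95.
Weighted total:
  Oral exam 86 × 0.2 = 17.2
  Quizzes 95 × 0.15 = 14.25
  Fieldwork 95 × 0.1 = 9.5
  Assignments 83 × 0.08 = 6.64
  Term project 42 × 0.06 = 2.52
  Homework 98 × 0.24 = 23.52
  Peer review 51.5 × 0.17 = 8.755
Sum = 82.385
82.385 is ≥ 80 and < 83 → B-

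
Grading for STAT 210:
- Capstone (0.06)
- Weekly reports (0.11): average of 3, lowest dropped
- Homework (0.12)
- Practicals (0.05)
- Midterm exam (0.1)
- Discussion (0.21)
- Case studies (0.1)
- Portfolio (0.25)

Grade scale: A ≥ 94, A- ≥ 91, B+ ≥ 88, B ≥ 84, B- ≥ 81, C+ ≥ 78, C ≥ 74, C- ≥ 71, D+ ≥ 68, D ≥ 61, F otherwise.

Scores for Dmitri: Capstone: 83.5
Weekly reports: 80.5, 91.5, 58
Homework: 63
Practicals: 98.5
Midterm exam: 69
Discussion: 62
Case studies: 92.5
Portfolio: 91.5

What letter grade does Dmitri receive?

C+

Weekly reports: drop 58 → average of remaining 2 = 172/2 = 86
Weighted total:
  Capstone 83.5 × 0.06 = 5.01
  Weekly reports 86 × 0.11 = 9.46
  Homework 63 × 0.12 = 7.56
  Practicals 98.5 × 0.05 = 4.925
  Midterm exam 69 × 0.1 = 6.9
  Discussion 62 × 0.21 = 13.02
  Case studies 92.5 × 0.1 = 9.25
  Portfolio 91.5 × 0.25 = 22.875
Sum = 79
79 is ≥ 78 and < 81 → C+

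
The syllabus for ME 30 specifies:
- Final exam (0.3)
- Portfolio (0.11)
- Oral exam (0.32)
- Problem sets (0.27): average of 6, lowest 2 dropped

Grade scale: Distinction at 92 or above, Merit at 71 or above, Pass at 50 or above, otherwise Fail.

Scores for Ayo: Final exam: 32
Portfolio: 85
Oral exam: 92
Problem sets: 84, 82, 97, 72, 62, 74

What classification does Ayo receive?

Problem sets: drop 62, 72 → average of remaining 4 = 337/4 = 84.25
Weighted total:
  Final exam 32 × 0.3 = 9.6
  Portfolio 85 × 0.11 = 9.35
  Oral exam 92 × 0.32 = 29.44
  Problem sets 84.25 × 0.27 = 22.7475
Sum = 71.1375
71.1375 is ≥ 71 and < 92 → Merit

Merit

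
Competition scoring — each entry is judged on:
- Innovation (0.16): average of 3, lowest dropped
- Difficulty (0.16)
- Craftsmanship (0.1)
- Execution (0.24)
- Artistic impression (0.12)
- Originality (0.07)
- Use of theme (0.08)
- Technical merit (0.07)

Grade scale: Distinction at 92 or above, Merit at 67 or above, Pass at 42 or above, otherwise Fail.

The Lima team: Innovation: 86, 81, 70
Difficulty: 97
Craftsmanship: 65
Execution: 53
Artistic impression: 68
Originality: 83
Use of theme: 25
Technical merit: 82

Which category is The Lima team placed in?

Merit

Innovation: drop 70 → average of remaining 2 = 167/2 = 83.5
Weighted total:
  Innovation 83.5 × 0.16 = 13.36
  Difficulty 97 × 0.16 = 15.52
  Craftsmanship 65 × 0.1 = 6.5
  Execution 53 × 0.24 = 12.72
  Artistic impression 68 × 0.12 = 8.16
  Originality 83 × 0.07 = 5.81
  Use of theme 25 × 0.08 = 2
  Technical merit 82 × 0.07 = 5.74
Sum = 69.81
69.81 is ≥ 67 and < 92 → Merit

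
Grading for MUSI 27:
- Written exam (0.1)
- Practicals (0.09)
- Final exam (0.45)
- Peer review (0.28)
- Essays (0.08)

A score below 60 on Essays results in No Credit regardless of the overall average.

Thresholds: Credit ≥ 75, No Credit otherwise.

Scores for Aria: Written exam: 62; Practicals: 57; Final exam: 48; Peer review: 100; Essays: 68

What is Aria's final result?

Essays score 68 ≥ 60: minimum met.
Weighted total:
  Written exam 62 × 0.1 = 6.2
  Practicals 57 × 0.09 = 5.13
  Final exam 48 × 0.45 = 21.6
  Peer review 100 × 0.28 = 28
  Essays 68 × 0.08 = 5.44
Sum = 66.37
66.37 < 75 → No Credit

No Credit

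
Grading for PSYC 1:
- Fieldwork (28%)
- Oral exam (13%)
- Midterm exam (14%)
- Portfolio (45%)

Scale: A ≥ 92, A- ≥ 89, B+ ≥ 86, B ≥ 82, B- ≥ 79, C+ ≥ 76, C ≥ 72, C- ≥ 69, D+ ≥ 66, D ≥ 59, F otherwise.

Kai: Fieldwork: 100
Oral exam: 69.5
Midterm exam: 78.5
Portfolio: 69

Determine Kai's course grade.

B-

Weighted total:
  Fieldwork 100 × 0.28 = 28
  Oral exam 69.5 × 0.13 = 9.035
  Midterm exam 78.5 × 0.14 = 10.99
  Portfolio 69 × 0.45 = 31.05
Sum = 79.075
79.075 is ≥ 79 and < 82 → B-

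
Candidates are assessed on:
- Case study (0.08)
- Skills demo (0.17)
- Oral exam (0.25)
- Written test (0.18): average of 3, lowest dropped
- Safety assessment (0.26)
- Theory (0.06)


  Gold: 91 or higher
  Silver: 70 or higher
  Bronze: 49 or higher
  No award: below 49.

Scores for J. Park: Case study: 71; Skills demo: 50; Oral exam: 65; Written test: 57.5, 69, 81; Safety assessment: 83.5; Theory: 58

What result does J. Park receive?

Bronze

Written test: drop 57.5 → average of remaining 2 = 150/2 = 75
Weighted total:
  Case study 71 × 0.08 = 5.68
  Skills demo 50 × 0.17 = 8.5
  Oral exam 65 × 0.25 = 16.25
  Written test 75 × 0.18 = 13.5
  Safety assessment 83.5 × 0.26 = 21.71
  Theory 58 × 0.06 = 3.48
Sum = 69.12
69.12 is ≥ 49 and < 70 → Bronze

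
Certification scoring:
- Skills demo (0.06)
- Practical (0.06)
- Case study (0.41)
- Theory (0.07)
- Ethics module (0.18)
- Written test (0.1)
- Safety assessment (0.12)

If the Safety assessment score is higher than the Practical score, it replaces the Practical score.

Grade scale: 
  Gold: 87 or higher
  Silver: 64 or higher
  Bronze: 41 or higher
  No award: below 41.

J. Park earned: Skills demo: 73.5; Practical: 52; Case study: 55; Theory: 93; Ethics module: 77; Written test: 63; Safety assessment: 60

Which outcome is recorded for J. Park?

Silver

Safety assessment (60) > Practical (52), so Practical counts as 60.
Weighted total:
  Skills demo 73.5 × 0.06 = 4.41
  Practical 60 × 0.06 = 3.6
  Case study 55 × 0.41 = 22.55
  Theory 93 × 0.07 = 6.51
  Ethics module 77 × 0.18 = 13.86
  Written test 63 × 0.1 = 6.3
  Safety assessment 60 × 0.12 = 7.2
Sum = 64.43
64.43 is ≥ 64 and < 87 → Silver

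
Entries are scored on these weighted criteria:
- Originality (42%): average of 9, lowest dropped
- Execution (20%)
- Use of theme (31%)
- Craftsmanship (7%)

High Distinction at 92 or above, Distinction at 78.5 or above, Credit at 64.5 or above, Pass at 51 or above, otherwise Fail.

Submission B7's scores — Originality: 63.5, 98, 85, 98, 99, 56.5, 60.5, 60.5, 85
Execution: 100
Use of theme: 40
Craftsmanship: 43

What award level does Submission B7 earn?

Originality: drop 56.5 → average of remaining 8 = 649.5/8 = 81.1875
Weighted total:
  Originality 81.1875 × 0.42 = 34.09875
  Execution 100 × 0.2 = 20
  Use of theme 40 × 0.31 = 12.4
  Craftsmanship 43 × 0.07 = 3.01
Sum = 69.50875
69.50875 is ≥ 64.5 and < 78.5 → Credit

Credit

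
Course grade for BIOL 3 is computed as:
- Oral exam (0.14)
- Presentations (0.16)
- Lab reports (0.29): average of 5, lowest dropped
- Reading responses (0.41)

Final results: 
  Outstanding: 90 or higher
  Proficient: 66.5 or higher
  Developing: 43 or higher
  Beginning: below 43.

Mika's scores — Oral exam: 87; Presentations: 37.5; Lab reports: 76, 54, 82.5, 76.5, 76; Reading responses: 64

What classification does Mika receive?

Lab reports: drop 54 → average of remaining 4 = 311/4 = 77.75
Weighted total:
  Oral exam 87 × 0.14 = 12.18
  Presentations 37.5 × 0.16 = 6
  Lab reports 77.75 × 0.29 = 22.5475
  Reading responses 64 × 0.41 = 26.24
Sum = 66.9675
66.9675 is ≥ 66.5 and < 90 → Proficient

Proficient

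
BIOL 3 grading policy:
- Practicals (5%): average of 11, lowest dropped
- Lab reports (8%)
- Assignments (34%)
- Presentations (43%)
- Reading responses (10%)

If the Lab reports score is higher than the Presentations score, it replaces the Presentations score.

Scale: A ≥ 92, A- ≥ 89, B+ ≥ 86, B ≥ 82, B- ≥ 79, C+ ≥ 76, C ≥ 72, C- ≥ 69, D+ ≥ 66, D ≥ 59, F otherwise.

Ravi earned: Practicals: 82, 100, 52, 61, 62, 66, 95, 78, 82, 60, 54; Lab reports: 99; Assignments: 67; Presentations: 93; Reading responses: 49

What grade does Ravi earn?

B-

Practicals: drop 52 → average of remaining 10 = 740/10 = 74
Lab reports (99) > Presentations (93), so Presentations counts as 99.
Weighted total:
  Practicals 74 × 0.05 = 3.7
  Lab reports 99 × 0.08 = 7.92
  Assignments 67 × 0.34 = 22.78
  Presentations 99 × 0.43 = 42.57
  Reading responses 49 × 0.1 = 4.9
Sum = 81.87
81.87 is ≥ 79 and < 82 → B-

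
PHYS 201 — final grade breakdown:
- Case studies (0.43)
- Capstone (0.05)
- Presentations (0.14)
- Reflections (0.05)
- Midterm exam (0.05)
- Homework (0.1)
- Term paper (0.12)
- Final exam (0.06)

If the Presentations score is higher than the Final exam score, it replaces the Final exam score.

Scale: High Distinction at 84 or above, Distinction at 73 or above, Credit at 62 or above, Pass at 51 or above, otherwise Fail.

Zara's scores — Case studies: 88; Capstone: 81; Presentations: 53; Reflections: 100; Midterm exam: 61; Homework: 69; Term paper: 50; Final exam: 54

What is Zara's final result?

Distinction

Presentations (53) ≤ Final exam (54), so Final exam stays at 54.
Weighted total:
  Case studies 88 × 0.43 = 37.84
  Capstone 81 × 0.05 = 4.05
  Presentations 53 × 0.14 = 7.42
  Reflections 100 × 0.05 = 5
  Midterm exam 61 × 0.05 = 3.05
  Homework 69 × 0.1 = 6.9
  Term paper 50 × 0.12 = 6
  Final exam 54 × 0.06 = 3.24
Sum = 73.5
73.5 is ≥ 73 and < 84 → Distinction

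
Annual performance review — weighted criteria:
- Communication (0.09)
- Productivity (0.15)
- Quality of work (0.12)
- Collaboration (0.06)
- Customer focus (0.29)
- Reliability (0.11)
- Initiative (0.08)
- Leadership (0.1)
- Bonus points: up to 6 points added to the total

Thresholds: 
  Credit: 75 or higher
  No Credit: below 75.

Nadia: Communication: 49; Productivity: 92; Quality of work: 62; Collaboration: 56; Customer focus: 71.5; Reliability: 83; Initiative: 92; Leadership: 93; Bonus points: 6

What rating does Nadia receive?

Weighted total:
  Communication 49 × 0.09 = 4.41
  Productivity 92 × 0.15 = 13.8
  Quality of work 62 × 0.12 = 7.44
  Collaboration 56 × 0.06 = 3.36
  Customer focus 71.5 × 0.29 = 20.735
  Reliability 83 × 0.11 = 9.13
  Initiative 92 × 0.08 = 7.36
  Leadership 93 × 0.1 = 9.3
Sum = 75.535
Bonus points: 75.535 + 6 = 81.535
81.535 ≥ 75 → Credit

Credit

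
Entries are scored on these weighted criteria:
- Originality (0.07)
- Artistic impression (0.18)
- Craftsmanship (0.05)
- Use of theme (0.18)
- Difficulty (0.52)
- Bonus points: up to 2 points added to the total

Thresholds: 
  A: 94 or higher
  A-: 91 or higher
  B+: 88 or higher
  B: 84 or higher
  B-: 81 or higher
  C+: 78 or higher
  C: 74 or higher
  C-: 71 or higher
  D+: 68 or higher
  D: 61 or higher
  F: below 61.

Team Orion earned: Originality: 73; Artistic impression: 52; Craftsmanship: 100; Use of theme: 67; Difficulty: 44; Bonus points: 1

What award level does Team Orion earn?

Weighted total:
  Originality 73 × 0.07 = 5.11
  Artistic impression 52 × 0.18 = 9.36
  Craftsmanship 100 × 0.05 = 5
  Use of theme 67 × 0.18 = 12.06
  Difficulty 44 × 0.52 = 22.88
Sum = 54.41
Bonus points: 54.41 + 1 = 55.41
55.41 < 61 → F

F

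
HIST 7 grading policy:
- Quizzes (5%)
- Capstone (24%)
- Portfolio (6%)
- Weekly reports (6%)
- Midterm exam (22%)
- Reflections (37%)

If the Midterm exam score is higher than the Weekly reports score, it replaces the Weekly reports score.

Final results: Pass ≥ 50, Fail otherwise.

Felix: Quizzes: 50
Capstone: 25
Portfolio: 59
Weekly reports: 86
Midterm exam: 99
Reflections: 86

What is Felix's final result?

Midterm exam (99) > Weekly reports (86), so Weekly reports counts as 99.
Weighted total:
  Quizzes 50 × 0.05 = 2.5
  Capstone 25 × 0.24 = 6
  Portfolio 59 × 0.06 = 3.54
  Weekly reports 99 × 0.06 = 5.94
  Midterm exam 99 × 0.22 = 21.78
  Reflections 86 × 0.37 = 31.82
Sum = 71.58
71.58 ≥ 50 → Pass

Pass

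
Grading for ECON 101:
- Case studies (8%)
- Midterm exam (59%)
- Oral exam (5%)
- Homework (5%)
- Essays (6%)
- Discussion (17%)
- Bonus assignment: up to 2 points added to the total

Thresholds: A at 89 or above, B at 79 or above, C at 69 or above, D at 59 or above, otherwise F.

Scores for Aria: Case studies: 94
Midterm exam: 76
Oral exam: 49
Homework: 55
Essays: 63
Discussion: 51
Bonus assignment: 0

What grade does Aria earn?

C

Weighted total:
  Case studies 94 × 0.08 = 7.52
  Midterm exam 76 × 0.59 = 44.84
  Oral exam 49 × 0.05 = 2.45
  Homework 55 × 0.05 = 2.75
  Essays 63 × 0.06 = 3.78
  Discussion 51 × 0.17 = 8.67
Sum = 70.01
Bonus assignment: 70.01 + 0 = 70.01
70.01 is ≥ 69 and < 79 → C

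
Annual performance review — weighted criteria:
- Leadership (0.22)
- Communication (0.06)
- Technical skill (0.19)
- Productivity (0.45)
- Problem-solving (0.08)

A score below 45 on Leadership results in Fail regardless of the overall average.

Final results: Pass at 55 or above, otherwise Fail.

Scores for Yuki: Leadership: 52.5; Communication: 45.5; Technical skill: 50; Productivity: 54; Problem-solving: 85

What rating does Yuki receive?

Fail

Leadership score 52.5 ≥ 45: minimum met.
Weighted total:
  Leadership 52.5 × 0.22 = 11.55
  Communication 45.5 × 0.06 = 2.73
  Technical skill 50 × 0.19 = 9.5
  Productivity 54 × 0.45 = 24.3
  Problem-solving 85 × 0.08 = 6.8
Sum = 54.88
54.88 < 55 → Fail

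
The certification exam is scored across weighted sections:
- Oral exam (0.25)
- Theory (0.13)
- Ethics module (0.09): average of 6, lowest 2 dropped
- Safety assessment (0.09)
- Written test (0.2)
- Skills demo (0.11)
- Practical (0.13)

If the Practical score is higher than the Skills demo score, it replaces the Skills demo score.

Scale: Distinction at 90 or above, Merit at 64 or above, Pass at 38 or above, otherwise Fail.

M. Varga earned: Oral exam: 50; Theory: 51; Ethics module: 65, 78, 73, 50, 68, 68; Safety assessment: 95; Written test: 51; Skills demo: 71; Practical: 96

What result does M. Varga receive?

Ethics module: drop 50, 65 → average of remaining 4 = 287/4 = 71.75
Practical (96) > Skills demo (71), so Skills demo counts as 96.
Weighted total:
  Oral exam 50 × 0.25 = 12.5
  Theory 51 × 0.13 = 6.63
  Ethics module 71.75 × 0.09 = 6.4575
  Safety assessment 95 × 0.09 = 8.55
  Written test 51 × 0.2 = 10.2
  Skills demo 96 × 0.11 = 10.56
  Practical 96 × 0.13 = 12.48
Sum = 67.3775
67.3775 is ≥ 64 and < 90 → Merit

Merit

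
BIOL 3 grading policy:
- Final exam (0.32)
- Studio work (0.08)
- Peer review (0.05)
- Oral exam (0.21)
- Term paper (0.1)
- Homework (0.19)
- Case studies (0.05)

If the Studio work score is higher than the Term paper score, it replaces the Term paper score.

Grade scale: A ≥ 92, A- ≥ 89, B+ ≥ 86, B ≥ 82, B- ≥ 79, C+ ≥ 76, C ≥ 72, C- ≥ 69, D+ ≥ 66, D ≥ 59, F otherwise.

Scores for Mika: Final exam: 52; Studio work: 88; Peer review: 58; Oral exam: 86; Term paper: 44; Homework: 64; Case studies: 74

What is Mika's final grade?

C-

Studio work (88) > Term paper (44), so Term paper counts as 88.
Weighted total:
  Final exam 52 × 0.32 = 16.64
  Studio work 88 × 0.08 = 7.04
  Peer review 58 × 0.05 = 2.9
  Oral exam 86 × 0.21 = 18.06
  Term paper 88 × 0.1 = 8.8
  Homework 64 × 0.19 = 12.16
  Case studies 74 × 0.05 = 3.7
Sum = 69.3
69.3 is ≥ 69 and < 72 → C-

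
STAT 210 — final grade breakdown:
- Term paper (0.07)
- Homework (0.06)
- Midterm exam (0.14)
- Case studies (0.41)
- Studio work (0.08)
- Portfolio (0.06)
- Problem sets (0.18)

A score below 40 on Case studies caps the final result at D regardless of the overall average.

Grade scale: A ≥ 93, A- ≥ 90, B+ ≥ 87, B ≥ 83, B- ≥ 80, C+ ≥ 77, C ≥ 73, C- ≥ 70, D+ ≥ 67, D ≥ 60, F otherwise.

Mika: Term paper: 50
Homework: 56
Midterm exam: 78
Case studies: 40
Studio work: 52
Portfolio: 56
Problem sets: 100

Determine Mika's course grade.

Case studies score 40 ≥ 40: minimum met.
Weighted total:
  Term paper 50 × 0.07 = 3.5
  Homework 56 × 0.06 = 3.36
  Midterm exam 78 × 0.14 = 10.92
  Case studies 40 × 0.41 = 16.4
  Studio work 52 × 0.08 = 4.16
  Portfolio 56 × 0.06 = 3.36
  Problem sets 100 × 0.18 = 18
Sum = 59.7
59.7 < 60 → F

F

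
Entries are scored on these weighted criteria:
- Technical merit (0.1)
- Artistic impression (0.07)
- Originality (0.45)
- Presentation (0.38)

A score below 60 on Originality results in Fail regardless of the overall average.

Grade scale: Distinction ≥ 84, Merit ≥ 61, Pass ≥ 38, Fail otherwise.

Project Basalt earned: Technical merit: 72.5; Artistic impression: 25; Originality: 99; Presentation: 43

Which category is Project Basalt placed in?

Originality score 99 ≥ 60: minimum met.
Weighted total:
  Technical merit 72.5 × 0.1 = 7.25
  Artistic impression 25 × 0.07 = 1.75
  Originality 99 × 0.45 = 44.55
  Presentation 43 × 0.38 = 16.34
Sum = 69.89
69.89 is ≥ 61 and < 84 → Merit

Merit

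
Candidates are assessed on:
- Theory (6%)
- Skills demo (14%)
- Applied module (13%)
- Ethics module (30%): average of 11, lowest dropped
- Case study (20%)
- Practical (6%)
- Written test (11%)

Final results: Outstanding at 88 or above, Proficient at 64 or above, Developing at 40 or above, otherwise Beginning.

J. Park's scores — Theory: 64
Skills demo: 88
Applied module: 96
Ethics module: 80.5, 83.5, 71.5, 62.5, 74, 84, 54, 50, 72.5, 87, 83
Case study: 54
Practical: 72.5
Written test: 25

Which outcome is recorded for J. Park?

Ethics module: drop 50 → average of remaining 10 = 752.5/10 = 75.25
Weighted total:
  Theory 64 × 0.06 = 3.84
  Skills demo 88 × 0.14 = 12.32
  Applied module 96 × 0.13 = 12.48
  Ethics module 75.25 × 0.3 = 22.575
  Case study 54 × 0.2 = 10.8
  Practical 72.5 × 0.06 = 4.35
  Written test 25 × 0.11 = 2.75
Sum = 69.115
69.115 is ≥ 64 and < 88 → Proficient

Proficient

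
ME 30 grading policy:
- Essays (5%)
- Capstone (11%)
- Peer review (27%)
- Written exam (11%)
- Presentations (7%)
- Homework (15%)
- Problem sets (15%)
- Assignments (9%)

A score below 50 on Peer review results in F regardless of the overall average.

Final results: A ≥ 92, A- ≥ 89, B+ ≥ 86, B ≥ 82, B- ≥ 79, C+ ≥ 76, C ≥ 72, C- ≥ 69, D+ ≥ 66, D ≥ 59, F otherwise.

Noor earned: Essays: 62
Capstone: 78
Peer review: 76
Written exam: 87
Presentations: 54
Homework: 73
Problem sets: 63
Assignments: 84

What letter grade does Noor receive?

Peer review score 76 ≥ 50: minimum met.
Weighted total:
  Essays 62 × 0.05 = 3.1
  Capstone 78 × 0.11 = 8.58
  Peer review 76 × 0.27 = 20.52
  Written exam 87 × 0.11 = 9.57
  Presentations 54 × 0.07 = 3.78
  Homework 73 × 0.15 = 10.95
  Problem sets 63 × 0.15 = 9.45
  Assignments 84 × 0.09 = 7.56
Sum = 73.51
73.51 is ≥ 72 and < 76 → C

C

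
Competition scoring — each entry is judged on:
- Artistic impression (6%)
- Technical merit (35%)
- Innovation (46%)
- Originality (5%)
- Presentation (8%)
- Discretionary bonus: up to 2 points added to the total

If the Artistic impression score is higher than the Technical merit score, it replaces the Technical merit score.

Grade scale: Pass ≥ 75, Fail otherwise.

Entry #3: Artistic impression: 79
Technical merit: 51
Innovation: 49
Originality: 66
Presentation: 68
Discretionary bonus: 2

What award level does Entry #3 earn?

Artistic impression (79) > Technical merit (51), so Technical merit counts as 79.
Weighted total:
  Artistic impression 79 × 0.06 = 4.74
  Technical merit 79 × 0.35 = 27.65
  Innovation 49 × 0.46 = 22.54
  Originality 66 × 0.05 = 3.3
  Presentation 68 × 0.08 = 5.44
Sum = 63.67
Discretionary bonus: 63.67 + 2 = 65.67
65.67 < 75 → Fail

Fail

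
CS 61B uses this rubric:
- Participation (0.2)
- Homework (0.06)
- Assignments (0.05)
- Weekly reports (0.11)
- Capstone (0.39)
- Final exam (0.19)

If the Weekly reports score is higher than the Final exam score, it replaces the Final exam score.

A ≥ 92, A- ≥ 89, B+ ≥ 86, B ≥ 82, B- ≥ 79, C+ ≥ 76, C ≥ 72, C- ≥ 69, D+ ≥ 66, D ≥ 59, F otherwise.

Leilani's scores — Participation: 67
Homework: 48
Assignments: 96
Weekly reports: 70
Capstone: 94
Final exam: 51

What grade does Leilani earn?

Weekly reports (70) > Final exam (51), so Final exam counts as 70.
Weighted total:
  Participation 67 × 0.2 = 13.4
  Homework 48 × 0.06 = 2.88
  Assignments 96 × 0.05 = 4.8
  Weekly reports 70 × 0.11 = 7.7
  Capstone 94 × 0.39 = 36.66
  Final exam 70 × 0.19 = 13.3
Sum = 78.74
78.74 is ≥ 76 and < 79 → C+

C+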